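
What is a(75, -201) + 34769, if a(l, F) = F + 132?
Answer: 34700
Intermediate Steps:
a(l, F) = 132 + F
a(75, -201) + 34769 = (132 - 201) + 34769 = -69 + 34769 = 34700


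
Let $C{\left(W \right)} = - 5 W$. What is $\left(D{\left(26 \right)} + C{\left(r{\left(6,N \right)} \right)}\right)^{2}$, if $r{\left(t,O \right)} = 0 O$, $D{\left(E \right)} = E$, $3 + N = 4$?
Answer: $676$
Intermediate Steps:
$N = 1$ ($N = -3 + 4 = 1$)
$r{\left(t,O \right)} = 0$
$\left(D{\left(26 \right)} + C{\left(r{\left(6,N \right)} \right)}\right)^{2} = \left(26 - 0\right)^{2} = \left(26 + 0\right)^{2} = 26^{2} = 676$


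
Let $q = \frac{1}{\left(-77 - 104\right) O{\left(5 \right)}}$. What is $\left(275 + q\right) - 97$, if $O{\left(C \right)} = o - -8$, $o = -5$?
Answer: $\frac{96653}{543} \approx 178.0$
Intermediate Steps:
$O{\left(C \right)} = 3$ ($O{\left(C \right)} = -5 - -8 = -5 + 8 = 3$)
$q = - \frac{1}{543}$ ($q = \frac{1}{\left(-77 - 104\right) 3} = \frac{1}{-181} \cdot \frac{1}{3} = \left(- \frac{1}{181}\right) \frac{1}{3} = - \frac{1}{543} \approx -0.0018416$)
$\left(275 + q\right) - 97 = \left(275 - \frac{1}{543}\right) - 97 = \frac{149324}{543} - 97 = \frac{96653}{543}$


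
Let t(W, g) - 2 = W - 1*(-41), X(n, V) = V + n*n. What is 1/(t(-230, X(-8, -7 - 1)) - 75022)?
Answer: -1/75209 ≈ -1.3296e-5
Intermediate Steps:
X(n, V) = V + n²
t(W, g) = 43 + W (t(W, g) = 2 + (W - 1*(-41)) = 2 + (W + 41) = 2 + (41 + W) = 43 + W)
1/(t(-230, X(-8, -7 - 1)) - 75022) = 1/((43 - 230) - 75022) = 1/(-187 - 75022) = 1/(-75209) = -1/75209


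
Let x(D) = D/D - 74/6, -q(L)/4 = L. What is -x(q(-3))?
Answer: 34/3 ≈ 11.333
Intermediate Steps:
q(L) = -4*L
x(D) = -34/3 (x(D) = 1 - 74*⅙ = 1 - 37/3 = -34/3)
-x(q(-3)) = -1*(-34/3) = 34/3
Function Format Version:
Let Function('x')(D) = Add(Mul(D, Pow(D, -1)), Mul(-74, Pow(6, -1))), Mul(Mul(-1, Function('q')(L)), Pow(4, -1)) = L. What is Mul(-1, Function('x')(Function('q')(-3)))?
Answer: Rational(34, 3) ≈ 11.333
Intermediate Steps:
Function('q')(L) = Mul(-4, L)
Function('x')(D) = Rational(-34, 3) (Function('x')(D) = Add(1, Mul(-74, Rational(1, 6))) = Add(1, Rational(-37, 3)) = Rational(-34, 3))
Mul(-1, Function('x')(Function('q')(-3))) = Mul(-1, Rational(-34, 3)) = Rational(34, 3)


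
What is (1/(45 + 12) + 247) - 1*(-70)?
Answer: 18070/57 ≈ 317.02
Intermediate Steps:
(1/(45 + 12) + 247) - 1*(-70) = (1/57 + 247) + 70 = 14080/57 + 70 = 18070/57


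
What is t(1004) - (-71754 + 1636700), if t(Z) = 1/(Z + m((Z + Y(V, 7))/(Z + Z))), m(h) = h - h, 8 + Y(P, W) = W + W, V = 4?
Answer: -1571205783/1004 ≈ -1.5649e+6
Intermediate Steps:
Y(P, W) = -8 + 2*W (Y(P, W) = -8 + (W + W) = -8 + 2*W)
m(h) = 0
t(Z) = 1/Z (t(Z) = 1/(Z + 0) = 1/Z)
t(1004) - (-71754 + 1636700) = 1/1004 - (-71754 + 1636700) = 1/1004 - 1*1564946 = 1/1004 - 1564946 = -1571205783/1004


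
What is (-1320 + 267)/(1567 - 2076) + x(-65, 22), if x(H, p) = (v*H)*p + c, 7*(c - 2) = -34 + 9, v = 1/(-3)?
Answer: 5100406/10689 ≈ 477.16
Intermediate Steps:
v = -⅓ (v = 1*(-⅓) = -⅓ ≈ -0.33333)
c = -11/7 (c = 2 + (-34 + 9)/7 = 2 + (⅐)*(-25) = 2 - 25/7 = -11/7 ≈ -1.5714)
x(H, p) = -11/7 - H*p/3 (x(H, p) = (-H/3)*p - 11/7 = -H*p/3 - 11/7 = -11/7 - H*p/3)
(-1320 + 267)/(1567 - 2076) + x(-65, 22) = (-1320 + 267)/(1567 - 2076) + (-11/7 - ⅓*(-65)*22) = -1053/(-509) + (-11/7 + 1430/3) = -1053*(-1/509) + 9977/21 = 1053/509 + 9977/21 = 5100406/10689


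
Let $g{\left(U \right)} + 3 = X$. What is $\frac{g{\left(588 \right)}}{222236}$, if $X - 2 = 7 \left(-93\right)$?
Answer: $- \frac{163}{55559} \approx -0.0029338$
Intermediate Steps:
$X = -649$ ($X = 2 + 7 \left(-93\right) = 2 - 651 = -649$)
$g{\left(U \right)} = -652$ ($g{\left(U \right)} = -3 - 649 = -652$)
$\frac{g{\left(588 \right)}}{222236} = - \frac{652}{222236} = \left(-652\right) \frac{1}{222236} = - \frac{163}{55559}$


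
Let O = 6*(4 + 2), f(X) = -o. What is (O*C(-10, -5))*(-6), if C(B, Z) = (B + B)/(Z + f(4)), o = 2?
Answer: -4320/7 ≈ -617.14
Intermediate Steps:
f(X) = -2 (f(X) = -1*2 = -2)
C(B, Z) = 2*B/(-2 + Z) (C(B, Z) = (B + B)/(Z - 2) = (2*B)/(-2 + Z) = 2*B/(-2 + Z))
O = 36 (O = 6*6 = 36)
(O*C(-10, -5))*(-6) = (36*(2*(-10)/(-2 - 5)))*(-6) = (36*(2*(-10)/(-7)))*(-6) = (36*(2*(-10)*(-1/7)))*(-6) = (36*(20/7))*(-6) = (720/7)*(-6) = -4320/7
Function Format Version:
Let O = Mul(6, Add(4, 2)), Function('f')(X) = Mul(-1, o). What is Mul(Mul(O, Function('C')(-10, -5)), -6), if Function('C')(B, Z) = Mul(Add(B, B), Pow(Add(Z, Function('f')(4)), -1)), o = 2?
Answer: Rational(-4320, 7) ≈ -617.14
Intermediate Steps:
Function('f')(X) = -2 (Function('f')(X) = Mul(-1, 2) = -2)
Function('C')(B, Z) = Mul(2, B, Pow(Add(-2, Z), -1)) (Function('C')(B, Z) = Mul(Add(B, B), Pow(Add(Z, -2), -1)) = Mul(Mul(2, B), Pow(Add(-2, Z), -1)) = Mul(2, B, Pow(Add(-2, Z), -1)))
O = 36 (O = Mul(6, 6) = 36)
Mul(Mul(O, Function('C')(-10, -5)), -6) = Mul(Mul(36, Mul(2, -10, Pow(Add(-2, -5), -1))), -6) = Mul(Mul(36, Mul(2, -10, Pow(-7, -1))), -6) = Mul(Mul(36, Mul(2, -10, Rational(-1, 7))), -6) = Mul(Mul(36, Rational(20, 7)), -6) = Mul(Rational(720, 7), -6) = Rational(-4320, 7)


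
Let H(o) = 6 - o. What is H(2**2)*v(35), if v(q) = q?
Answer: 70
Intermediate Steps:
H(2**2)*v(35) = (6 - 1*2**2)*35 = (6 - 1*4)*35 = (6 - 4)*35 = 2*35 = 70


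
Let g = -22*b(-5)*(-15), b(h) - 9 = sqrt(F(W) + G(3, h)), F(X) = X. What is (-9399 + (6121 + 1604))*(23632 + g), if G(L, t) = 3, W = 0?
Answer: -44531748 - 552420*sqrt(3) ≈ -4.5489e+7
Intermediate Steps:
b(h) = 9 + sqrt(3) (b(h) = 9 + sqrt(0 + 3) = 9 + sqrt(3))
g = 2970 + 330*sqrt(3) (g = -22*(9 + sqrt(3))*(-15) = (-198 - 22*sqrt(3))*(-15) = 2970 + 330*sqrt(3) ≈ 3541.6)
(-9399 + (6121 + 1604))*(23632 + g) = (-9399 + (6121 + 1604))*(23632 + (2970 + 330*sqrt(3))) = (-9399 + 7725)*(26602 + 330*sqrt(3)) = -1674*(26602 + 330*sqrt(3)) = -44531748 - 552420*sqrt(3)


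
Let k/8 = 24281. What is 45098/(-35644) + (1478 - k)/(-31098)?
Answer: 1367159069/277114278 ≈ 4.9336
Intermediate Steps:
k = 194248 (k = 8*24281 = 194248)
45098/(-35644) + (1478 - k)/(-31098) = 45098/(-35644) + (1478 - 1*194248)/(-31098) = 45098*(-1/35644) + (1478 - 194248)*(-1/31098) = -22549/17822 - 192770*(-1/31098) = -22549/17822 + 96385/15549 = 1367159069/277114278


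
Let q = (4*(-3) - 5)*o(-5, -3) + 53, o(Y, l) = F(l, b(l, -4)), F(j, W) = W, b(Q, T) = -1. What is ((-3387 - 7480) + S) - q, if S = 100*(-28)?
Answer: -13737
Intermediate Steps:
S = -2800
o(Y, l) = -1
q = 70 (q = (4*(-3) - 5)*(-1) + 53 = (-12 - 5)*(-1) + 53 = -17*(-1) + 53 = 17 + 53 = 70)
((-3387 - 7480) + S) - q = ((-3387 - 7480) - 2800) - 1*70 = (-10867 - 2800) - 70 = -13667 - 70 = -13737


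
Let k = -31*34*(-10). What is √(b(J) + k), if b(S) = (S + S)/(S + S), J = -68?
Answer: √10541 ≈ 102.67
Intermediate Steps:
b(S) = 1 (b(S) = (2*S)/((2*S)) = (2*S)*(1/(2*S)) = 1)
k = 10540 (k = -1054*(-10) = 10540)
√(b(J) + k) = √(1 + 10540) = √10541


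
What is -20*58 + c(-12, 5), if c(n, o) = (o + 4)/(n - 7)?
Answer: -22049/19 ≈ -1160.5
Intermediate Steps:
c(n, o) = (4 + o)/(-7 + n)
-20*58 + c(-12, 5) = -20*58 + (4 + 5)/(-7 - 12) = -1160 + 9/(-19) = -1160 - 1/19*9 = -1160 - 9/19 = -22049/19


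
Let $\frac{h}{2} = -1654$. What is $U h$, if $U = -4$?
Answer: $13232$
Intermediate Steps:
$h = -3308$ ($h = 2 \left(-1654\right) = -3308$)
$U h = \left(-4\right) \left(-3308\right) = 13232$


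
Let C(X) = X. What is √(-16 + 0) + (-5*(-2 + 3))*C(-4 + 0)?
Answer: 20 + 4*I ≈ 20.0 + 4.0*I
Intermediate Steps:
√(-16 + 0) + (-5*(-2 + 3))*C(-4 + 0) = √(-16 + 0) + (-5*(-2 + 3))*(-4 + 0) = √(-16) - 5*1*(-4) = 4*I - 5*(-4) = 4*I + 20 = 20 + 4*I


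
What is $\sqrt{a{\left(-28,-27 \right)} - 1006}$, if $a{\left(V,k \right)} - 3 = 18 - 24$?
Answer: $i \sqrt{1009} \approx 31.765 i$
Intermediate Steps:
$a{\left(V,k \right)} = -3$ ($a{\left(V,k \right)} = 3 + \left(18 - 24\right) = 3 - 6 = -3$)
$\sqrt{a{\left(-28,-27 \right)} - 1006} = \sqrt{-3 - 1006} = \sqrt{-1009} = i \sqrt{1009}$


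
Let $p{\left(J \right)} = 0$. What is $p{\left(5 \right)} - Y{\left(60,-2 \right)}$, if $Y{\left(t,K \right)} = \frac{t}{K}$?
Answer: $30$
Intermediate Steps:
$p{\left(5 \right)} - Y{\left(60,-2 \right)} = 0 - \frac{60}{-2} = 0 - 60 \left(- \frac{1}{2}\right) = 0 - -30 = 0 + 30 = 30$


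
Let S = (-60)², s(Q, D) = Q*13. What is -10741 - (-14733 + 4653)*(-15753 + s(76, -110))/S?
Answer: -52083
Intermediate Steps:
s(Q, D) = 13*Q
S = 3600
-10741 - (-14733 + 4653)*(-15753 + s(76, -110))/S = -10741 - (-14733 + 4653)*(-15753 + 13*76)/3600 = -10741 - (-10080*(-15753 + 988))/3600 = -10741 - (-10080*(-14765))/3600 = -10741 - 148831200/3600 = -10741 - 1*41342 = -10741 - 41342 = -52083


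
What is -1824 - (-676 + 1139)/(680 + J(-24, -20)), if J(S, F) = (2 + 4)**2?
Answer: -1306447/716 ≈ -1824.6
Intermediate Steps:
J(S, F) = 36 (J(S, F) = 6**2 = 36)
-1824 - (-676 + 1139)/(680 + J(-24, -20)) = -1824 - (-676 + 1139)/(680 + 36) = -1824 - 463/716 = -1306447/716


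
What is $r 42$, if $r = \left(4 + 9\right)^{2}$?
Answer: $7098$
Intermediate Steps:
$r = 169$ ($r = 13^{2} = 169$)
$r 42 = 169 \cdot 42 = 7098$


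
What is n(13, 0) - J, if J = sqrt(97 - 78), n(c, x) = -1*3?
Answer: -3 - sqrt(19) ≈ -7.3589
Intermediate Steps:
n(c, x) = -3
J = sqrt(19) ≈ 4.3589
n(13, 0) - J = -3 - sqrt(19)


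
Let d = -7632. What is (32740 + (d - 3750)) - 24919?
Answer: -3561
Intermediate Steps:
(32740 + (d - 3750)) - 24919 = (32740 + (-7632 - 3750)) - 24919 = (32740 - 11382) - 24919 = 21358 - 24919 = -3561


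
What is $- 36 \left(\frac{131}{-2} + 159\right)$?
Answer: $-3366$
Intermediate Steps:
$- 36 \left(\frac{131}{-2} + 159\right) = - 36 \left(131 \left(- \frac{1}{2}\right) + 159\right) = - 36 \left(- \frac{131}{2} + 159\right) = \left(-36\right) \frac{187}{2} = -3366$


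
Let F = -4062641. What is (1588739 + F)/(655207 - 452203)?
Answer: -137439/11278 ≈ -12.186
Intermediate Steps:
(1588739 + F)/(655207 - 452203) = (1588739 - 4062641)/(655207 - 452203) = -2473902/203004 = -2473902*1/203004 = -137439/11278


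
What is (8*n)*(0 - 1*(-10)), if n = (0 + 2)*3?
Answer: 480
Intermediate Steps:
n = 6 (n = 2*3 = 6)
(8*n)*(0 - 1*(-10)) = (8*6)*(0 - 1*(-10)) = 48*(0 + 10) = 48*10 = 480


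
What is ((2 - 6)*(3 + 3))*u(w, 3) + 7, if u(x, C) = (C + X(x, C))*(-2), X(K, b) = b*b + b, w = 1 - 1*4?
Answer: 727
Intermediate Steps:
w = -3 (w = 1 - 4 = -3)
X(K, b) = b + b² (X(K, b) = b² + b = b + b²)
u(x, C) = -2*C - 2*C*(1 + C) (u(x, C) = (C + C*(1 + C))*(-2) = -2*C - 2*C*(1 + C))
((2 - 6)*(3 + 3))*u(w, 3) + 7 = ((2 - 6)*(3 + 3))*(2*3*(-2 - 1*3)) + 7 = (-4*6)*(2*3*(-2 - 3)) + 7 = -48*3*(-5) + 7 = -24*(-30) + 7 = 720 + 7 = 727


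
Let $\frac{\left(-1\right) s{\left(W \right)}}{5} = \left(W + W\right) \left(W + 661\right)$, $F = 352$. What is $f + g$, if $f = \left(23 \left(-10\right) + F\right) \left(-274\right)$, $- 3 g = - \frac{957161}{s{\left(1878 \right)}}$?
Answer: $- \frac{4781784764441}{143047260} \approx -33428.0$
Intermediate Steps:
$s{\left(W \right)} = - 10 W \left(661 + W\right)$ ($s{\left(W \right)} = - 5 \left(W + W\right) \left(W + 661\right) = - 5 \cdot 2 W \left(661 + W\right) = - 10 W \left(661 + W\right)$)
$g = - \frac{957161}{143047260}$ ($g = - \frac{\left(-957161\right) \frac{1}{\left(-10\right) 1878 \left(661 + 1878\right)}}{3} = - \frac{\left(-957161\right) \frac{1}{\left(-10\right) 1878 \cdot 2539}}{3} = - \frac{\left(-957161\right) \frac{1}{-47682420}}{3} = - \frac{\left(-957161\right) \left(- \frac{1}{47682420}\right)}{3} = \left(- \frac{1}{3}\right) \frac{957161}{47682420} = - \frac{957161}{143047260} \approx -0.0066912$)
$f = -33428$ ($f = \left(23 \left(-10\right) + 352\right) \left(-274\right) = \left(-230 + 352\right) \left(-274\right) = 122 \left(-274\right) = -33428$)
$f + g = -33428 - \frac{957161}{143047260} = - \frac{4781784764441}{143047260}$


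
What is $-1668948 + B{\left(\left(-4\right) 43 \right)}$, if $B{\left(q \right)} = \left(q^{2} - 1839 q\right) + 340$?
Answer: $-1322716$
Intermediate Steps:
$B{\left(q \right)} = 340 + q^{2} - 1839 q$
$-1668948 + B{\left(\left(-4\right) 43 \right)} = -1668948 + \left(340 + \left(\left(-4\right) 43\right)^{2} - 1839 \left(\left(-4\right) 43\right)\right) = -1668948 + \left(340 + \left(-172\right)^{2} - -316308\right) = -1668948 + \left(340 + 29584 + 316308\right) = -1668948 + 346232 = -1322716$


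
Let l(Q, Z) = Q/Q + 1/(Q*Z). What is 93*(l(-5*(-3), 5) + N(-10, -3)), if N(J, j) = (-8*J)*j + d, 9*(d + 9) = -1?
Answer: -1730482/75 ≈ -23073.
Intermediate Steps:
d = -82/9 (d = -9 + (1/9)*(-1) = -9 - 1/9 = -82/9 ≈ -9.1111)
N(J, j) = -82/9 - 8*J*j (N(J, j) = (-8*J)*j - 82/9 = -8*J*j - 82/9 = -82/9 - 8*J*j)
l(Q, Z) = 1 + 1/(Q*Z) (l(Q, Z) = 1 + 1*(1/(Q*Z)) = 1 + 1/(Q*Z))
93*(l(-5*(-3), 5) + N(-10, -3)) = 93*((1 + 1/(-5*(-3)*5)) + (-82/9 - 8*(-10)*(-3))) = 93*((1 + (1/5)/15) + (-82/9 - 240)) = 93*((1 + (1/15)*(1/5)) - 2242/9) = 93*((1 + 1/75) - 2242/9) = 93*(76/75 - 2242/9) = 93*(-55822/225) = -1730482/75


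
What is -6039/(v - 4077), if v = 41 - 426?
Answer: 6039/4462 ≈ 1.3534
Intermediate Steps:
v = -385
-6039/(v - 4077) = -6039/(-385 - 4077) = -6039/(-4462) = -6039*(-1/4462) = 6039/4462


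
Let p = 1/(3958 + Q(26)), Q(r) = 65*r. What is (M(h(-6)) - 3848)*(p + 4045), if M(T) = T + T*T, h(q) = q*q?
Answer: -14370235269/1412 ≈ -1.0177e+7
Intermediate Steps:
h(q) = q**2
M(T) = T + T**2
p = 1/5648 (p = 1/(3958 + 65*26) = 1/(3958 + 1690) = 1/5648 ≈ 0.00017705)
(M(h(-6)) - 3848)*(p + 4045) = ((-6)**2*(1 + (-6)**2) - 3848)*(1/5648 + 4045) = (36*(1 + 36) - 3848)*(22846161/5648) = (36*37 - 3848)*(22846161/5648) = (1332 - 3848)*(22846161/5648) = -2516*22846161/5648 = -14370235269/1412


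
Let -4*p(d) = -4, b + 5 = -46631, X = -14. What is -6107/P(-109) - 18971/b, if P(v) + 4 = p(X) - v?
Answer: -141397563/2471708 ≈ -57.206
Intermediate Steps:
b = -46636 (b = -5 - 46631 = -46636)
p(d) = 1 (p(d) = -1/4*(-4) = 1)
P(v) = -3 - v (P(v) = -4 + (1 - v) = -3 - v)
-6107/P(-109) - 18971/b = -6107/(-3 - 1*(-109)) - 18971/(-46636) = -6107/(-3 + 109) - 18971*(-1/46636) = -6107/106 + 18971/46636 = -141397563/2471708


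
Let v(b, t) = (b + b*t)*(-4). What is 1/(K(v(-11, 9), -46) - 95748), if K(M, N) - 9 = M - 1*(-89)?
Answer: -1/95210 ≈ -1.0503e-5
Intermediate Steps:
v(b, t) = -4*b - 4*b*t
K(M, N) = 98 + M (K(M, N) = 9 + (M - 1*(-89)) = 9 + (M + 89) = 9 + (89 + M) = 98 + M)
1/(K(v(-11, 9), -46) - 95748) = 1/((98 - 4*(-11)*(1 + 9)) - 95748) = 1/((98 - 4*(-11)*10) - 95748) = 1/((98 + 440) - 95748) = 1/(538 - 95748) = 1/(-95210) = -1/95210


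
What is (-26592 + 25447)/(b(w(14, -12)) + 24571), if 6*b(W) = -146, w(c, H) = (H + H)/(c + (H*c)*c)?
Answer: -687/14728 ≈ -0.046646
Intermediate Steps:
w(c, H) = 2*H/(c + H*c²) (w(c, H) = (2*H)/(c + H*c²) = 2*H/(c + H*c²))
b(W) = -73/3 (b(W) = (⅙)*(-146) = -73/3)
(-26592 + 25447)/(b(w(14, -12)) + 24571) = (-26592 + 25447)/(-73/3 + 24571) = -1145/73640/3 = -1145*3/73640 = -687/14728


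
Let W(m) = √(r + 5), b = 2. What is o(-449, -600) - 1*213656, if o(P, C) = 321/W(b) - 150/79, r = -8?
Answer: -16878974/79 - 107*I*√3 ≈ -2.1366e+5 - 185.33*I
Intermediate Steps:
W(m) = I*√3 (W(m) = √(-8 + 5) = √(-3) = I*√3)
o(P, C) = -150/79 - 107*I*√3 (o(P, C) = 321/((I*√3)) - 150/79 = 321*(-I*√3/3) - 150*1/79 = -107*I*√3 - 150/79 = -150/79 - 107*I*√3)
o(-449, -600) - 1*213656 = (-150/79 - 107*I*√3) - 1*213656 = (-150/79 - 107*I*√3) - 213656 = -16878974/79 - 107*I*√3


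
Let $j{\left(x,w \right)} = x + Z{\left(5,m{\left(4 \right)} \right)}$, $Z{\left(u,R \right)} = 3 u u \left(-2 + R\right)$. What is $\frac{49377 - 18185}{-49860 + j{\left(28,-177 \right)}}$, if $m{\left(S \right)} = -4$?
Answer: $- \frac{15596}{25141} \approx -0.62034$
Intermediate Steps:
$Z{\left(u,R \right)} = 3 u^{2} \left(-2 + R\right)$
$j{\left(x,w \right)} = -450 + x$ ($j{\left(x,w \right)} = x + 3 \cdot 5^{2} \left(-2 - 4\right) = x + 3 \cdot 25 \left(-6\right) = x - 450 = -450 + x$)
$\frac{49377 - 18185}{-49860 + j{\left(28,-177 \right)}} = \frac{49377 - 18185}{-49860 + \left(-450 + 28\right)} = \frac{31192}{-49860 - 422} = \frac{31192}{-50282} = 31192 \left(- \frac{1}{50282}\right) = - \frac{15596}{25141}$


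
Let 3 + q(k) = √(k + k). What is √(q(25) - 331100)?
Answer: √(-331103 + 5*√2) ≈ 575.41*I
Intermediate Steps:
q(k) = -3 + √2*√k (q(k) = -3 + √(k + k) = -3 + √(2*k) = -3 + √2*√k)
√(q(25) - 331100) = √((-3 + √2*√25) - 331100) = √((-3 + √2*5) - 331100) = √((-3 + 5*√2) - 331100) = √(-331103 + 5*√2)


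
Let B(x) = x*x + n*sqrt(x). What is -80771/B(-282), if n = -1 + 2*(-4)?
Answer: -7592474/7475283 - 80771*I*sqrt(282)/702676602 ≈ -1.0157 - 0.0019303*I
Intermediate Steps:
n = -9 (n = -1 - 8 = -9)
B(x) = x**2 - 9*sqrt(x) (B(x) = x*x - 9*sqrt(x) = x**2 - 9*sqrt(x))
-80771/B(-282) = -80771/((-282)**2 - 9*I*sqrt(282)) = -80771/(79524 - 9*I*sqrt(282))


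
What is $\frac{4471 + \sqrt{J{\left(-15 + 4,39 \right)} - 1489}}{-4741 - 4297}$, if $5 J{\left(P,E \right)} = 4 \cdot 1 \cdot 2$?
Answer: $- \frac{4471}{9038} - \frac{i \sqrt{37185}}{45190} \approx -0.49469 - 0.0042672 i$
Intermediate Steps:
$J{\left(P,E \right)} = \frac{8}{5}$ ($J{\left(P,E \right)} = \frac{4 \cdot 1 \cdot 2}{5} = \frac{4 \cdot 2}{5} = \frac{1}{5} \cdot 8 = \frac{8}{5}$)
$\frac{4471 + \sqrt{J{\left(-15 + 4,39 \right)} - 1489}}{-4741 - 4297} = \frac{4471 + \sqrt{\frac{8}{5} - 1489}}{-4741 - 4297} = \frac{4471 + \sqrt{- \frac{7437}{5}}}{-9038} = \left(4471 + \frac{i \sqrt{37185}}{5}\right) \left(- \frac{1}{9038}\right) = - \frac{4471}{9038} - \frac{i \sqrt{37185}}{45190}$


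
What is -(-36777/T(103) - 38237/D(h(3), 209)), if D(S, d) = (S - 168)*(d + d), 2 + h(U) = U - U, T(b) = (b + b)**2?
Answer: 61921768/188468885 ≈ 0.32855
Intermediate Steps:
T(b) = 4*b**2 (T(b) = (2*b)**2 = 4*b**2)
h(U) = -2 (h(U) = -2 + (U - U) = -2 + 0 = -2)
D(S, d) = 2*d*(-168 + S) (D(S, d) = (-168 + S)*(2*d) = 2*d*(-168 + S))
-(-36777/T(103) - 38237/D(h(3), 209)) = -(-36777/(4*103**2) - 38237*1/(418*(-168 - 2))) = -(-36777/(4*10609) - 38237/(2*209*(-170))) = -(-36777/42436 - 38237/(-71060)) = -(-36777*1/42436 - 38237*(-1/71060)) = -(-36777/42436 + 38237/71060) = -1*(-61921768/188468885) = 61921768/188468885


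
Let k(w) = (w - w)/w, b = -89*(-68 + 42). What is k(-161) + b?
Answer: 2314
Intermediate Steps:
b = 2314 (b = -89*(-26) = 2314)
k(w) = 0 (k(w) = 0/w = 0)
k(-161) + b = 0 + 2314 = 2314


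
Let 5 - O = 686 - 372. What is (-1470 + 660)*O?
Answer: 250290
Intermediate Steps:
O = -309 (O = 5 - (686 - 372) = 5 - 1*314 = 5 - 314 = -309)
(-1470 + 660)*O = (-1470 + 660)*(-309) = -810*(-309) = 250290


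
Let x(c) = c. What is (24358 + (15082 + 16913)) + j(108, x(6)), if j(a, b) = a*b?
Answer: 57001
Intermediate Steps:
(24358 + (15082 + 16913)) + j(108, x(6)) = (24358 + (15082 + 16913)) + 108*6 = (24358 + 31995) + 648 = 56353 + 648 = 57001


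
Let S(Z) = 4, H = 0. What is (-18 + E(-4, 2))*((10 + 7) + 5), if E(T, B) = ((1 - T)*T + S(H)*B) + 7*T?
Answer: -1276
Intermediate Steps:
E(T, B) = 4*B + 7*T + T*(1 - T) (E(T, B) = ((1 - T)*T + 4*B) + 7*T = (T*(1 - T) + 4*B) + 7*T = (4*B + T*(1 - T)) + 7*T = 4*B + 7*T + T*(1 - T))
(-18 + E(-4, 2))*((10 + 7) + 5) = (-18 + (-1*(-4)² + 4*2 + 8*(-4)))*((10 + 7) + 5) = (-18 + (-1*16 + 8 - 32))*(17 + 5) = (-18 + (-16 + 8 - 32))*22 = (-18 - 40)*22 = -58*22 = -1276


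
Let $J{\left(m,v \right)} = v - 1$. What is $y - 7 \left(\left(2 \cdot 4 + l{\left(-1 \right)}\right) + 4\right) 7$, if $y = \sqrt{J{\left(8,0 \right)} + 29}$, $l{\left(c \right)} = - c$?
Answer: $-637 + 2 \sqrt{7} \approx -631.71$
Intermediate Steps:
$J{\left(m,v \right)} = -1 + v$ ($J{\left(m,v \right)} = v - 1 = -1 + v$)
$y = 2 \sqrt{7}$ ($y = \sqrt{\left(-1 + 0\right) + 29} = \sqrt{-1 + 29} = \sqrt{28} = 2 \sqrt{7} \approx 5.2915$)
$y - 7 \left(\left(2 \cdot 4 + l{\left(-1 \right)}\right) + 4\right) 7 = 2 \sqrt{7} - 7 \left(\left(2 \cdot 4 - -1\right) + 4\right) 7 = 2 \sqrt{7} - 7 \left(\left(8 + 1\right) + 4\right) 7 = 2 \sqrt{7} - 7 \left(9 + 4\right) 7 = 2 \sqrt{7} - 7 \cdot 13 \cdot 7 = 2 \sqrt{7} - 637 = -637 + 2 \sqrt{7}$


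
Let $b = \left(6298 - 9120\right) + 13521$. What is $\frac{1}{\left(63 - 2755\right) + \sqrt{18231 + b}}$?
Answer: $- \frac{1346}{3608967} - \frac{\sqrt{28930}}{7217934} \approx -0.00039652$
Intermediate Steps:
$b = 10699$ ($b = -2822 + 13521 = 10699$)
$\frac{1}{\left(63 - 2755\right) + \sqrt{18231 + b}} = \frac{1}{\left(63 - 2755\right) + \sqrt{18231 + 10699}} = \frac{1}{\left(63 - 2755\right) + \sqrt{28930}} = \frac{1}{-2692 + \sqrt{28930}}$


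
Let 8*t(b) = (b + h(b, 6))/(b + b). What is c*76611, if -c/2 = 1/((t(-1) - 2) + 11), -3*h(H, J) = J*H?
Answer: -2451552/143 ≈ -17144.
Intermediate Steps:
h(H, J) = -H*J/3 (h(H, J) = -J*H/3 = -H*J/3)
t(b) = -1/16 (t(b) = ((b - 1/3*b*6)/(b + b))/8 = ((b - 2*b)/((2*b)))/8 = ((-b)*(1/(2*b)))/8 = (1/8)*(-1/2) = -1/16)
c = -32/143 (c = -2/((-1/16 - 2) + 11) = -2/(-33/16 + 11) = -2/143/16 = -2*16/143 = -32/143 ≈ -0.22378)
c*76611 = -32/143*76611 = -2451552/143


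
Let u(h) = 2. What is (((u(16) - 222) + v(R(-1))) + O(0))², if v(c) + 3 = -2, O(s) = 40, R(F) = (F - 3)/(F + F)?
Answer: 34225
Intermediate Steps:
R(F) = (-3 + F)/(2*F) (R(F) = (-3 + F)/((2*F)) = (-3 + F)*(1/(2*F)) = (-3 + F)/(2*F))
v(c) = -5 (v(c) = -3 - 2 = -5)
(((u(16) - 222) + v(R(-1))) + O(0))² = (((2 - 222) - 5) + 40)² = ((-220 - 5) + 40)² = (-225 + 40)² = (-185)² = 34225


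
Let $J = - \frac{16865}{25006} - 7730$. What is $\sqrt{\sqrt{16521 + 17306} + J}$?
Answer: $\frac{\sqrt{-4833991004470 + 625300036 \sqrt{33827}}}{25006} \approx 86.872 i$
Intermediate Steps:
$J = - \frac{193313245}{25006}$ ($J = \left(-16865\right) \frac{1}{25006} - 7730 = - \frac{16865}{25006} - 7730 = - \frac{193313245}{25006} \approx -7730.7$)
$\sqrt{\sqrt{16521 + 17306} + J} = \sqrt{\sqrt{16521 + 17306} - \frac{193313245}{25006}} = \sqrt{\sqrt{33827} - \frac{193313245}{25006}} = \sqrt{- \frac{193313245}{25006} + \sqrt{33827}}$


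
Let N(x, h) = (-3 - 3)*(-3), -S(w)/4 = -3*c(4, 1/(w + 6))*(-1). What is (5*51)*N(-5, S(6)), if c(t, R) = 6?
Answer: 4590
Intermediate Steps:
S(w) = -72 (S(w) = -4*(-3*6)*(-1) = -(-72)*(-1) = -4*18 = -72)
N(x, h) = 18 (N(x, h) = -6*(-3) = 18)
(5*51)*N(-5, S(6)) = (5*51)*18 = 255*18 = 4590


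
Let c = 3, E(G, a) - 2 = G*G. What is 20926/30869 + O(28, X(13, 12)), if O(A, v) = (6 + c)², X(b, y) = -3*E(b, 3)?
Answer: 2521315/30869 ≈ 81.678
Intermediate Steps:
E(G, a) = 2 + G² (E(G, a) = 2 + G*G = 2 + G²)
X(b, y) = -6 - 3*b² (X(b, y) = -3*(2 + b²) = -6 - 3*b²)
O(A, v) = 81 (O(A, v) = (6 + 3)² = 9² = 81)
20926/30869 + O(28, X(13, 12)) = 20926/30869 + 81 = 2521315/30869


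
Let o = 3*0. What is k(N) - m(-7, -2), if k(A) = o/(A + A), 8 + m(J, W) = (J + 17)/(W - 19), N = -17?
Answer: 178/21 ≈ 8.4762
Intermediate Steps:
m(J, W) = -8 + (17 + J)/(-19 + W) (m(J, W) = -8 + (J + 17)/(W - 19) = -8 + (17 + J)/(-19 + W))
o = 0
k(A) = 0 (k(A) = 0/(A + A) = 0/(2*A) = (1/(2*A))*0 = 0)
k(N) - m(-7, -2) = 0 - (169 - 7 - 8*(-2))/(-19 - 2) = 0 - (169 - 7 + 16)/(-21) = 0 - (-1)*178/21 = 0 - 1*(-178/21) = 0 + 178/21 = 178/21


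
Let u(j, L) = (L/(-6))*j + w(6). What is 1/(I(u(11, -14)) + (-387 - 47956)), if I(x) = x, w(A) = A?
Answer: -3/144934 ≈ -2.0699e-5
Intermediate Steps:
u(j, L) = 6 - L*j/6 (u(j, L) = (L/(-6))*j + 6 = (L*(-⅙))*j + 6 = (-L/6)*j + 6 = -L*j/6 + 6 = 6 - L*j/6)
1/(I(u(11, -14)) + (-387 - 47956)) = 1/((6 - ⅙*(-14)*11) + (-387 - 47956)) = 1/((6 + 77/3) - 48343) = 1/(95/3 - 48343) = 1/(-144934/3) = -3/144934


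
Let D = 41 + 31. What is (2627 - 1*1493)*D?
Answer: 81648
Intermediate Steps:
D = 72
(2627 - 1*1493)*D = (2627 - 1*1493)*72 = (2627 - 1493)*72 = 1134*72 = 81648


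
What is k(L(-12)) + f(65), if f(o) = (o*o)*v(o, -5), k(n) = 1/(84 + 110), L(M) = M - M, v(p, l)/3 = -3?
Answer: -7376849/194 ≈ -38025.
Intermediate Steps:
v(p, l) = -9 (v(p, l) = 3*(-3) = -9)
L(M) = 0
k(n) = 1/194
f(o) = -9*o**2 (f(o) = (o*o)*(-9) = o**2*(-9) = -9*o**2)
k(L(-12)) + f(65) = 1/194 - 9*65**2 = 1/194 - 9*4225 = 1/194 - 38025 = -7376849/194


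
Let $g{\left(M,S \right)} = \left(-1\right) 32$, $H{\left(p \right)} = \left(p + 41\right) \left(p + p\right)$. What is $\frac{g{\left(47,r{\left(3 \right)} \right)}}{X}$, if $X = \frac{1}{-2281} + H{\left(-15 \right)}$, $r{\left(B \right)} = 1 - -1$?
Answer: $\frac{72992}{1779181} \approx 0.041026$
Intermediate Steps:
$H{\left(p \right)} = 2 p \left(41 + p\right)$ ($H{\left(p \right)} = \left(41 + p\right) 2 p = 2 p \left(41 + p\right)$)
$r{\left(B \right)} = 2$ ($r{\left(B \right)} = 1 + 1 = 2$)
$X = - \frac{1779181}{2281}$ ($X = \frac{1}{-2281} + 2 \left(-15\right) \left(41 - 15\right) = - \frac{1}{2281} + 2 \left(-15\right) 26 = - \frac{1}{2281} - 780 = - \frac{1779181}{2281} \approx -780.0$)
$g{\left(M,S \right)} = -32$
$\frac{g{\left(47,r{\left(3 \right)} \right)}}{X} = - \frac{32}{- \frac{1779181}{2281}} = \left(-32\right) \left(- \frac{2281}{1779181}\right) = \frac{72992}{1779181}$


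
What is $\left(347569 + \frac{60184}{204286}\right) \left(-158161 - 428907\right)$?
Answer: $- \frac{20841953379824212}{102143} \approx -2.0405 \cdot 10^{11}$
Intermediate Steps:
$\left(347569 + \frac{60184}{204286}\right) \left(-158161 - 428907\right) = \left(347569 + 60184 \cdot \frac{1}{204286}\right) \left(-587068\right) = \left(347569 + \frac{30092}{102143}\right) \left(-587068\right) = \frac{35501770459}{102143} \left(-587068\right) = - \frac{20841953379824212}{102143}$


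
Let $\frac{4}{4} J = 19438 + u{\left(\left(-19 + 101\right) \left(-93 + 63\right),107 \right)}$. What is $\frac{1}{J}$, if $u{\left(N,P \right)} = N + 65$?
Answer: $\frac{1}{17043} \approx 5.8675 \cdot 10^{-5}$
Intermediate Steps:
$u{\left(N,P \right)} = 65 + N$
$J = 17043$ ($J = 19438 + \left(65 + \left(-19 + 101\right) \left(-93 + 63\right)\right) = 19438 + \left(65 + 82 \left(-30\right)\right) = 19438 + \left(65 - 2460\right) = 19438 - 2395 = 17043$)
$\frac{1}{J} = \frac{1}{17043}$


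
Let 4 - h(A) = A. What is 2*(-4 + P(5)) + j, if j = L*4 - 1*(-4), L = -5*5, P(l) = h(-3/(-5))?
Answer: -486/5 ≈ -97.200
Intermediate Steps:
h(A) = 4 - A
P(l) = 17/5 (P(l) = 4 - (-3)/(-5) = 4 - (-3)*(-1)/5 = 4 - 1*3/5 = 4 - 3/5 = 17/5)
L = -25
j = -96 (j = -25*4 - 1*(-4) = -100 + 4 = -96)
2*(-4 + P(5)) + j = 2*(-4 + 17/5) - 96 = 2*(-3/5) - 96 = -6/5 - 96 = -486/5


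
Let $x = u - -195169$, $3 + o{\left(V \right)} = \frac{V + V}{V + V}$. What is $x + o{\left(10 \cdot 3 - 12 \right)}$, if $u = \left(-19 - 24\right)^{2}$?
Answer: $197016$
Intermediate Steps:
$u = 1849$ ($u = \left(-43\right)^{2} = 1849$)
$o{\left(V \right)} = -2$ ($o{\left(V \right)} = -3 + \frac{V + V}{V + V} = -3 + \frac{2 V}{2 V} = -3 + 2 V \frac{1}{2 V} = -3 + 1 = -2$)
$x = 197018$ ($x = 1849 - -195169 = 1849 + 195169 = 197018$)
$x + o{\left(10 \cdot 3 - 12 \right)} = 197018 - 2 = 197016$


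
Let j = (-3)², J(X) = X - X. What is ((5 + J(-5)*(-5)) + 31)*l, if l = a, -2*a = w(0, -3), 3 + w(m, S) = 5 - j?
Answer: 126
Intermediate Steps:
J(X) = 0
j = 9
w(m, S) = -7 (w(m, S) = -3 + (5 - 1*9) = -3 + (5 - 9) = -3 - 4 = -7)
a = 7/2 (a = -½*(-7) = 7/2 ≈ 3.5000)
l = 7/2 ≈ 3.5000
((5 + J(-5)*(-5)) + 31)*l = ((5 + 0*(-5)) + 31)*(7/2) = ((5 + 0) + 31)*(7/2) = (5 + 31)*(7/2) = 36*(7/2) = 126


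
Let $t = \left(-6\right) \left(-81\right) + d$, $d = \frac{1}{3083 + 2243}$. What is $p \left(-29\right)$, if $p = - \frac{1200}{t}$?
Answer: $\frac{185344800}{2588437} \approx 71.605$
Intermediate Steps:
$d = \frac{1}{5326} \approx 0.00018776$
$t = \frac{2588437}{5326}$ ($t = \left(-6\right) \left(-81\right) + \frac{1}{5326} = 486 + \frac{1}{5326} = \frac{2588437}{5326} \approx 486.0$)
$p = - \frac{6391200}{2588437}$ ($p = - \frac{1200}{\frac{2588437}{5326}} = \left(-1200\right) \frac{5326}{2588437} = - \frac{6391200}{2588437} \approx -2.4691$)
$p \left(-29\right) = \left(- \frac{6391200}{2588437}\right) \left(-29\right) = \frac{185344800}{2588437}$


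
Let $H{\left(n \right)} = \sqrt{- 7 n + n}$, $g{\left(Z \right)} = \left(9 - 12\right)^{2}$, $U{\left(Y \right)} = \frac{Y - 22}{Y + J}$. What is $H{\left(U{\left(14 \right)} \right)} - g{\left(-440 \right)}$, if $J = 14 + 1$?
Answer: $-9 + \frac{4 \sqrt{87}}{29} \approx -7.7135$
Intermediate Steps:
$J = 15$
$U{\left(Y \right)} = \frac{-22 + Y}{15 + Y}$ ($U{\left(Y \right)} = \frac{Y - 22}{Y + 15} = \frac{-22 + Y}{15 + Y}$)
$g{\left(Z \right)} = 9$ ($g{\left(Z \right)} = \left(-3\right)^{2} = 9$)
$H{\left(n \right)} = \sqrt{6} \sqrt{- n}$ ($H{\left(n \right)} = \sqrt{- 6 n} = \sqrt{6} \sqrt{- n}$)
$H{\left(U{\left(14 \right)} \right)} - g{\left(-440 \right)} = \sqrt{6} \sqrt{- \frac{-22 + 14}{15 + 14}} - 9 = \sqrt{6} \sqrt{- \frac{-8}{29}} - 9 = \sqrt{6} \sqrt{\left(-1\right) \left(- \frac{8}{29}\right)} - 9 = \sqrt{6} \sqrt{\frac{8}{29}} - 9 = \sqrt{6} \frac{2 \sqrt{58}}{29} - 9 = \frac{4 \sqrt{87}}{29} - 9 = -9 + \frac{4 \sqrt{87}}{29}$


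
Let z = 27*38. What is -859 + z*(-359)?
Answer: -369193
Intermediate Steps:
z = 1026
-859 + z*(-359) = -859 + 1026*(-359) = -859 - 368334 = -369193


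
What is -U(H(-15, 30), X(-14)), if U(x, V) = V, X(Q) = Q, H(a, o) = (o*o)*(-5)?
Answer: 14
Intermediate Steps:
H(a, o) = -5*o² (H(a, o) = o²*(-5) = -5*o²)
-U(H(-15, 30), X(-14)) = -1*(-14) = 14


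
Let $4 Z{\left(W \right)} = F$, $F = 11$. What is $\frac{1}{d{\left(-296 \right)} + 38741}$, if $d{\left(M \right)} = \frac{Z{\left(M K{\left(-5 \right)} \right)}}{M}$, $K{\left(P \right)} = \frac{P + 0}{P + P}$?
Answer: $\frac{1184}{45869333} \approx 2.5812 \cdot 10^{-5}$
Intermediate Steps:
$K{\left(P \right)} = \frac{1}{2}$ ($K{\left(P \right)} = \frac{P}{2 P} = P \frac{1}{2 P} = \frac{1}{2}$)
$Z{\left(W \right)} = \frac{11}{4}$ ($Z{\left(W \right)} = \frac{1}{4} \cdot 11 = \frac{11}{4}$)
$d{\left(M \right)} = \frac{11}{4 M}$
$\frac{1}{d{\left(-296 \right)} + 38741} = \frac{1}{\frac{11}{4 \left(-296\right)} + 38741} = \frac{1}{\frac{11}{4} \left(- \frac{1}{296}\right) + 38741} = \frac{1}{- \frac{11}{1184} + 38741} = \frac{1}{\frac{45869333}{1184}} = \frac{1184}{45869333}$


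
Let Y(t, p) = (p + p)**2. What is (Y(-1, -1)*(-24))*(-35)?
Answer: 3360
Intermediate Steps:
Y(t, p) = 4*p**2 (Y(t, p) = (2*p)**2 = 4*p**2)
(Y(-1, -1)*(-24))*(-35) = ((4*(-1)**2)*(-24))*(-35) = ((4*1)*(-24))*(-35) = (4*(-24))*(-35) = -96*(-35) = 3360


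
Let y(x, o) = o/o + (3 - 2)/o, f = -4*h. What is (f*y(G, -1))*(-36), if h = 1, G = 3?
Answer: 0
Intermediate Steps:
f = -4 (f = -4*1 = -4)
y(x, o) = 1 + 1/o
(f*y(G, -1))*(-36) = -4*(1 - 1)/(-1)*(-36) = -(-4)*0*(-36) = -4*0*(-36) = 0*(-36) = 0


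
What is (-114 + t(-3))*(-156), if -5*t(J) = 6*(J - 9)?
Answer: 77688/5 ≈ 15538.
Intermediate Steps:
t(J) = 54/5 - 6*J/5 (t(J) = -6*(J - 9)/5 = -6*(-9 + J)/5 = -(-54 + 6*J)/5 = 54/5 - 6*J/5)
(-114 + t(-3))*(-156) = (-114 + (54/5 - 6/5*(-3)))*(-156) = (-114 + (54/5 + 18/5))*(-156) = (-114 + 72/5)*(-156) = -498/5*(-156) = 77688/5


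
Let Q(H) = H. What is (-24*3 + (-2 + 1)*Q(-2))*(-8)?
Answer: 560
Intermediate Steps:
(-24*3 + (-2 + 1)*Q(-2))*(-8) = (-24*3 + (-2 + 1)*(-2))*(-8) = (-72 - 1*(-2))*(-8) = (-72 + 2)*(-8) = -70*(-8) = 560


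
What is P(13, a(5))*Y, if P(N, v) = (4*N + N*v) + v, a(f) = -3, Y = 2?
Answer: 20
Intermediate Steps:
P(N, v) = v + 4*N + N*v
P(13, a(5))*Y = (-3 + 4*13 + 13*(-3))*2 = (-3 + 52 - 39)*2 = 10*2 = 20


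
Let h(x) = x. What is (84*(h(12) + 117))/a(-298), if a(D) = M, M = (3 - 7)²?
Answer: 2709/4 ≈ 677.25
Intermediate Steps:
M = 16 (M = (-4)² = 16)
a(D) = 16
(84*(h(12) + 117))/a(-298) = (84*(12 + 117))/16 = (84*129)*(1/16) = 10836*(1/16) = 2709/4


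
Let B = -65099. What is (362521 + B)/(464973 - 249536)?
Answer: 297422/215437 ≈ 1.3806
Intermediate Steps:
(362521 + B)/(464973 - 249536) = (362521 - 65099)/(464973 - 249536) = 297422/215437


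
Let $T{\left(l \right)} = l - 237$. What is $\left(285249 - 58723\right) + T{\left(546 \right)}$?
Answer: $226835$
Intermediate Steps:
$T{\left(l \right)} = -237 + l$ ($T{\left(l \right)} = l - 237 = -237 + l$)
$\left(285249 - 58723\right) + T{\left(546 \right)} = \left(285249 - 58723\right) + \left(-237 + 546\right) = 226526 + 309 = 226835$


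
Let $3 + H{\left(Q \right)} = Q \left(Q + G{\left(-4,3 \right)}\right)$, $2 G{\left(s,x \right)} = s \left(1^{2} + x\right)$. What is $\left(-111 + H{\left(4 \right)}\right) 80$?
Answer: $-10400$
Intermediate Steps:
$G{\left(s,x \right)} = \frac{s \left(1 + x\right)}{2}$ ($G{\left(s,x \right)} = \frac{s \left(1^{2} + x\right)}{2} = \frac{s \left(1 + x\right)}{2}$)
$H{\left(Q \right)} = -3 + Q \left(-8 + Q\right)$ ($H{\left(Q \right)} = -3 + Q \left(Q + \frac{1}{2} \left(-4\right) \left(1 + 3\right)\right) = -3 + Q \left(Q + \frac{1}{2} \left(-4\right) 4\right) = -3 + Q \left(Q - 8\right) = -3 + Q \left(-8 + Q\right)$)
$\left(-111 + H{\left(4 \right)}\right) 80 = \left(-111 - \left(35 - 16\right)\right) 80 = \left(-111 - 19\right) 80 = \left(-130\right) 80 = -10400$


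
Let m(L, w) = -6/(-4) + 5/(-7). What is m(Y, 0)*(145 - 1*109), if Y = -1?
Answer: 198/7 ≈ 28.286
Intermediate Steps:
m(L, w) = 11/14 (m(L, w) = -6*(-¼) + 5*(-⅐) = 3/2 - 5/7 = 11/14)
m(Y, 0)*(145 - 1*109) = 11*(145 - 1*109)/14 = 11*(145 - 109)/14 = (11/14)*36 = 198/7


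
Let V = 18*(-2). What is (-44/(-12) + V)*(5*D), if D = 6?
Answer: -970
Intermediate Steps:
V = -36
(-44/(-12) + V)*(5*D) = (-44/(-12) - 36)*(5*6) = (-44*(-1/12) - 36)*30 = (11/3 - 36)*30 = -97/3*30 = -970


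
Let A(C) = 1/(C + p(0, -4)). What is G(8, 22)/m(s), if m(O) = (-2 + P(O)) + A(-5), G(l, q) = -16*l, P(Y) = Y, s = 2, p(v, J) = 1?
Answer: 512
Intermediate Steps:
A(C) = 1/(1 + C) (A(C) = 1/(C + 1) = 1/(1 + C))
m(O) = -9/4 + O (m(O) = (-2 + O) + 1/(1 - 5) = (-2 + O) + 1/(-4) = (-2 + O) - ¼ = -9/4 + O)
G(8, 22)/m(s) = (-16*8)/(-9/4 + 2) = -128/(-¼) = -128*(-4) = 512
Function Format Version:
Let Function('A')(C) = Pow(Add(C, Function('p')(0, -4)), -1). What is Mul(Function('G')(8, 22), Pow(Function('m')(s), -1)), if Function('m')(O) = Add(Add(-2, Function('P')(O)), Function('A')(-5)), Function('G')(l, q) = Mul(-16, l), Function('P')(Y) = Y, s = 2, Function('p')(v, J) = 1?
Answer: 512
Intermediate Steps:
Function('A')(C) = Pow(Add(1, C), -1) (Function('A')(C) = Pow(Add(C, 1), -1) = Pow(Add(1, C), -1))
Function('m')(O) = Add(Rational(-9, 4), O) (Function('m')(O) = Add(Add(-2, O), Pow(Add(1, -5), -1)) = Add(Add(-2, O), Pow(-4, -1)) = Add(Add(-2, O), Rational(-1, 4)) = Add(Rational(-9, 4), O))
Mul(Function('G')(8, 22), Pow(Function('m')(s), -1)) = Mul(Mul(-16, 8), Pow(Add(Rational(-9, 4), 2), -1)) = Mul(-128, Pow(Rational(-1, 4), -1)) = Mul(-128, -4) = 512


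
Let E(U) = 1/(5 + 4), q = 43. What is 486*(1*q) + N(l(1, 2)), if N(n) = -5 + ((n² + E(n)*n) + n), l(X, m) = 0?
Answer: 20893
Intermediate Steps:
E(U) = ⅑ (E(U) = 1/9 = ⅑)
N(n) = -5 + n² + 10*n/9 (N(n) = -5 + ((n² + n/9) + n) = -5 + (n² + 10*n/9) = -5 + n² + 10*n/9)
486*(1*q) + N(l(1, 2)) = 486*(1*43) + (-5 + 0² + (10/9)*0) = 486*43 + (-5 + 0 + 0) = 20898 - 5 = 20893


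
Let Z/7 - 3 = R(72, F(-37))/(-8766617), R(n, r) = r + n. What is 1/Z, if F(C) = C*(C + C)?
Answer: 8766617/184079287 ≈ 0.047624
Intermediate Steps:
F(C) = 2*C**2 (F(C) = C*(2*C) = 2*C**2)
R(n, r) = n + r
Z = 184079287/8766617 (Z = 21 + 7*((72 + 2*(-37)**2)/(-8766617)) = 21 + 7*((72 + 2*1369)*(-1/8766617)) = 21 + 7*((72 + 2738)*(-1/8766617)) = 21 + 7*(2810*(-1/8766617)) = 21 + 7*(-2810/8766617) = 21 - 19670/8766617 = 184079287/8766617 ≈ 20.998)
1/Z = 1/(184079287/8766617) = 8766617/184079287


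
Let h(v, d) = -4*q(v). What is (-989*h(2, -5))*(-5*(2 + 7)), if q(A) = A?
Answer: -356040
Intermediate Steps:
h(v, d) = -4*v
(-989*h(2, -5))*(-5*(2 + 7)) = (-(-3956)*2)*(-5*(2 + 7)) = (-989*(-8))*(-5*9) = 7912*(-45) = -356040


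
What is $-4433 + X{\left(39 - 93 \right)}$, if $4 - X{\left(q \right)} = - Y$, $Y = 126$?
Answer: $-4303$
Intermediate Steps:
$X{\left(q \right)} = 130$ ($X{\left(q \right)} = 4 - \left(-1\right) 126 = 4 - -126 = 4 + 126 = 130$)
$-4433 + X{\left(39 - 93 \right)} = -4433 + 130 = -4303$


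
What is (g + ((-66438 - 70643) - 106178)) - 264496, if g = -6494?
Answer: -514249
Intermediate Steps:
(g + ((-66438 - 70643) - 106178)) - 264496 = (-6494 + ((-66438 - 70643) - 106178)) - 264496 = (-6494 + (-137081 - 106178)) - 264496 = (-6494 - 243259) - 264496 = -249753 - 264496 = -514249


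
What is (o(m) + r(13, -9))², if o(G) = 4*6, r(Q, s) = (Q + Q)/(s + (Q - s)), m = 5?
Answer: 676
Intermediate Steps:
r(Q, s) = 2 (r(Q, s) = (2*Q)/Q = 2)
o(G) = 24
(o(m) + r(13, -9))² = (24 + 2)² = 26² = 676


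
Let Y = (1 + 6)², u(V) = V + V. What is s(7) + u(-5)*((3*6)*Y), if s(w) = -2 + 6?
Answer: -8816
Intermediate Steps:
u(V) = 2*V
Y = 49 (Y = 7² = 49)
s(w) = 4
s(7) + u(-5)*((3*6)*Y) = 4 + (2*(-5))*((3*6)*49) = 4 - 180*49 = 4 - 10*882 = 4 - 8820 = -8816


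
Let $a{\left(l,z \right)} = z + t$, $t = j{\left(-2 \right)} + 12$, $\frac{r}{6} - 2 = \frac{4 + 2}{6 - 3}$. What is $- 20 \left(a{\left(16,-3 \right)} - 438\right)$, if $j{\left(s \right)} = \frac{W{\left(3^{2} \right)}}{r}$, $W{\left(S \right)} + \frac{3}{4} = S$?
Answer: $\frac{68585}{8} \approx 8573.1$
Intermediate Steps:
$r = 24$ ($r = 12 + 6 \frac{4 + 2}{6 - 3} = 12 + 6 \cdot \frac{6}{3} = 12 + 6 \cdot 6 \cdot \frac{1}{3} = 12 + 6 \cdot 2 = 12 + 12 = 24$)
$W{\left(S \right)} = - \frac{3}{4} + S$
$j{\left(s \right)} = \frac{11}{32}$ ($j{\left(s \right)} = \frac{- \frac{3}{4} + 3^{2}}{24} = \left(- \frac{3}{4} + 9\right) \frac{1}{24} = \frac{33}{4} \cdot \frac{1}{24} = \frac{11}{32}$)
$t = \frac{395}{32}$ ($t = \frac{11}{32} + 12 = \frac{395}{32} \approx 12.344$)
$a{\left(l,z \right)} = \frac{395}{32} + z$ ($a{\left(l,z \right)} = z + \frac{395}{32} = \frac{395}{32} + z$)
$- 20 \left(a{\left(16,-3 \right)} - 438\right) = - 20 \left(\left(\frac{395}{32} - 3\right) - 438\right) = - 20 \left(\frac{299}{32} - 438\right) = \left(-20\right) \left(- \frac{13717}{32}\right) = \frac{68585}{8}$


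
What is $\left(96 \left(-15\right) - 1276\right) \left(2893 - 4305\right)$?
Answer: $3834992$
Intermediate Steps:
$\left(96 \left(-15\right) - 1276\right) \left(2893 - 4305\right) = \left(-1440 - 1276\right) \left(-1412\right) = \left(-2716\right) \left(-1412\right) = 3834992$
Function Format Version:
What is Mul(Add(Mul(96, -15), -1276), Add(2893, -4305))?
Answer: 3834992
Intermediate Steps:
Mul(Add(Mul(96, -15), -1276), Add(2893, -4305)) = Mul(Add(-1440, -1276), -1412) = Mul(-2716, -1412) = 3834992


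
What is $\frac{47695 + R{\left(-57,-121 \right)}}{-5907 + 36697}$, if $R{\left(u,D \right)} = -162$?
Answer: $\frac{47533}{30790} \approx 1.5438$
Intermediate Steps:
$\frac{47695 + R{\left(-57,-121 \right)}}{-5907 + 36697} = \frac{47695 - 162}{-5907 + 36697} = \frac{47533}{30790}$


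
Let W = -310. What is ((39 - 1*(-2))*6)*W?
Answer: -76260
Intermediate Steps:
((39 - 1*(-2))*6)*W = ((39 - 1*(-2))*6)*(-310) = ((39 + 2)*6)*(-310) = (41*6)*(-310) = 246*(-310) = -76260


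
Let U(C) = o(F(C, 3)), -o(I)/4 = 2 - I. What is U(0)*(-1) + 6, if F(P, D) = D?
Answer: 2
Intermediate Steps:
o(I) = -8 + 4*I (o(I) = -4*(2 - I) = -8 + 4*I)
U(C) = 4 (U(C) = -8 + 4*3 = -8 + 12 = 4)
U(0)*(-1) + 6 = 4*(-1) + 6 = -4 + 6 = 2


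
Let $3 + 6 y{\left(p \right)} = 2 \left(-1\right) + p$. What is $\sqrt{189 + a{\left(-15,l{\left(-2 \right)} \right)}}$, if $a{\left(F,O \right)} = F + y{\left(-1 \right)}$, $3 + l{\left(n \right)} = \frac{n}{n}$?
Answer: $\sqrt{173} \approx 13.153$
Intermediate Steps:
$y{\left(p \right)} = - \frac{5}{6} + \frac{p}{6}$ ($y{\left(p \right)} = - \frac{1}{2} + \frac{2 \left(-1\right) + p}{6} = - \frac{1}{2} + \frac{-2 + p}{6} = - \frac{1}{2} + \left(- \frac{1}{3} + \frac{p}{6}\right) = - \frac{5}{6} + \frac{p}{6}$)
$l{\left(n \right)} = -2$ ($l{\left(n \right)} = -3 + \frac{n}{n} = -3 + 1 = -2$)
$a{\left(F,O \right)} = -1 + F$ ($a{\left(F,O \right)} = F + \left(- \frac{5}{6} + \frac{1}{6} \left(-1\right)\right) = F - 1 = -1 + F$)
$\sqrt{189 + a{\left(-15,l{\left(-2 \right)} \right)}} = \sqrt{189 - 16} = \sqrt{173}$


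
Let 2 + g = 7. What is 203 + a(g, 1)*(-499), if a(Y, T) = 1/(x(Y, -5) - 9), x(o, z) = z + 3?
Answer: 2732/11 ≈ 248.36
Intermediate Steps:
x(o, z) = 3 + z
g = 5 (g = -2 + 7 = 5)
a(Y, T) = -1/11 (a(Y, T) = 1/((3 - 5) - 9) = 1/(-2 - 9) = 1/(-11) = -1/11)
203 + a(g, 1)*(-499) = 203 - 1/11*(-499) = 203 + 499/11 = 2732/11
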